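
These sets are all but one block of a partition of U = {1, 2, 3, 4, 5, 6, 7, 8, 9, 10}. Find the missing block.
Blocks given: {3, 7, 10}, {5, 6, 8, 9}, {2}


U = {1, 2, 3, 4, 5, 6, 7, 8, 9, 10}
Shown blocks: {3, 7, 10}, {5, 6, 8, 9}, {2}
A partition's blocks are pairwise disjoint and cover U, so the missing block = U \ (union of shown blocks).
Union of shown blocks: {2, 3, 5, 6, 7, 8, 9, 10}
Missing block = U \ (union) = {1, 4}

{1, 4}


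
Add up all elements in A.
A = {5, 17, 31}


Set A = {5, 17, 31}
Sum = 5 + 17 + 31 = 53

53


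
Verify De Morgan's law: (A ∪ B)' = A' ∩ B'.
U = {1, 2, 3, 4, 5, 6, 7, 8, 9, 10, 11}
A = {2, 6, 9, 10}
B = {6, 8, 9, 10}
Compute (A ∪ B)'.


U = {1, 2, 3, 4, 5, 6, 7, 8, 9, 10, 11}
A = {2, 6, 9, 10}, B = {6, 8, 9, 10}
A ∪ B = {2, 6, 8, 9, 10}
(A ∪ B)' = U \ (A ∪ B) = {1, 3, 4, 5, 7, 11}
Verification via A' ∩ B': A' = {1, 3, 4, 5, 7, 8, 11}, B' = {1, 2, 3, 4, 5, 7, 11}
A' ∩ B' = {1, 3, 4, 5, 7, 11} ✓

{1, 3, 4, 5, 7, 11}


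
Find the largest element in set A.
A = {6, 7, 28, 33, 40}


Set A = {6, 7, 28, 33, 40}
Elements in ascending order: 6, 7, 28, 33, 40
The largest element is 40.

40


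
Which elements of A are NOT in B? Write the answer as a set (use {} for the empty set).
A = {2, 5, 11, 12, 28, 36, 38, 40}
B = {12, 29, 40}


Set A = {2, 5, 11, 12, 28, 36, 38, 40}
Set B = {12, 29, 40}
Check each element of A against B:
2 ∉ B (include), 5 ∉ B (include), 11 ∉ B (include), 12 ∈ B, 28 ∉ B (include), 36 ∉ B (include), 38 ∉ B (include), 40 ∈ B
Elements of A not in B: {2, 5, 11, 28, 36, 38}

{2, 5, 11, 28, 36, 38}


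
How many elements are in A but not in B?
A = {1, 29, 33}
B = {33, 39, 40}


Set A = {1, 29, 33}
Set B = {33, 39, 40}
A \ B = {1, 29}
|A \ B| = 2

2


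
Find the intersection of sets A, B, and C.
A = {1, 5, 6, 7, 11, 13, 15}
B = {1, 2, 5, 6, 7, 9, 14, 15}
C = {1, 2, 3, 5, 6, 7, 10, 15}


Set A = {1, 5, 6, 7, 11, 13, 15}
Set B = {1, 2, 5, 6, 7, 9, 14, 15}
Set C = {1, 2, 3, 5, 6, 7, 10, 15}
First, A ∩ B = {1, 5, 6, 7, 15}
Then, (A ∩ B) ∩ C = {1, 5, 6, 7, 15}

{1, 5, 6, 7, 15}


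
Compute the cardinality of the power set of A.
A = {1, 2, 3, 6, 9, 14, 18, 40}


Set A = {1, 2, 3, 6, 9, 14, 18, 40}
|A| = 8
The power set P(A) contains all subsets of A.
|P(A)| = 2^|A| = 2^8 = 256

256


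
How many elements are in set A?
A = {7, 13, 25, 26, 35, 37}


Set A = {7, 13, 25, 26, 35, 37}
Listing elements: 7, 13, 25, 26, 35, 37
Counting: 6 elements
|A| = 6

6


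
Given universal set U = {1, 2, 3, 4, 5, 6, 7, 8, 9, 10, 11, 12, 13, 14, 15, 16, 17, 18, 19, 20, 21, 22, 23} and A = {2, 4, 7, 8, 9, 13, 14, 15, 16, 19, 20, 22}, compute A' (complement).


Universal set U = {1, 2, 3, 4, 5, 6, 7, 8, 9, 10, 11, 12, 13, 14, 15, 16, 17, 18, 19, 20, 21, 22, 23}
Set A = {2, 4, 7, 8, 9, 13, 14, 15, 16, 19, 20, 22}
A' = U \ A = elements in U but not in A
Checking each element of U:
1 (not in A, include), 2 (in A, exclude), 3 (not in A, include), 4 (in A, exclude), 5 (not in A, include), 6 (not in A, include), 7 (in A, exclude), 8 (in A, exclude), 9 (in A, exclude), 10 (not in A, include), 11 (not in A, include), 12 (not in A, include), 13 (in A, exclude), 14 (in A, exclude), 15 (in A, exclude), 16 (in A, exclude), 17 (not in A, include), 18 (not in A, include), 19 (in A, exclude), 20 (in A, exclude), 21 (not in A, include), 22 (in A, exclude), 23 (not in A, include)
A' = {1, 3, 5, 6, 10, 11, 12, 17, 18, 21, 23}

{1, 3, 5, 6, 10, 11, 12, 17, 18, 21, 23}


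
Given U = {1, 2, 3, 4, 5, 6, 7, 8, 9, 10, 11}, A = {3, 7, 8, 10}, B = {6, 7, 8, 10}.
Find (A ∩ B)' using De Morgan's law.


U = {1, 2, 3, 4, 5, 6, 7, 8, 9, 10, 11}
A = {3, 7, 8, 10}, B = {6, 7, 8, 10}
A ∩ B = {7, 8, 10}
(A ∩ B)' = U \ (A ∩ B) = {1, 2, 3, 4, 5, 6, 9, 11}
Verification via A' ∪ B': A' = {1, 2, 4, 5, 6, 9, 11}, B' = {1, 2, 3, 4, 5, 9, 11}
A' ∪ B' = {1, 2, 3, 4, 5, 6, 9, 11} ✓

{1, 2, 3, 4, 5, 6, 9, 11}


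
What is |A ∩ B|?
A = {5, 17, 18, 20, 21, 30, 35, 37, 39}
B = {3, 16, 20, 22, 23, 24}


Set A = {5, 17, 18, 20, 21, 30, 35, 37, 39}
Set B = {3, 16, 20, 22, 23, 24}
A ∩ B = {20}
|A ∩ B| = 1

1


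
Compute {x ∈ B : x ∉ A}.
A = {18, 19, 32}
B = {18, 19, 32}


Set A = {18, 19, 32}
Set B = {18, 19, 32}
Check each element of B against A:
18 ∈ A, 19 ∈ A, 32 ∈ A
Elements of B not in A: {}

{}


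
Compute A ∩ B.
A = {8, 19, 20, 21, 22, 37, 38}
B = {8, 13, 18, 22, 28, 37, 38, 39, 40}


Set A = {8, 19, 20, 21, 22, 37, 38}
Set B = {8, 13, 18, 22, 28, 37, 38, 39, 40}
A ∩ B includes only elements in both sets.
Check each element of A against B:
8 ✓, 19 ✗, 20 ✗, 21 ✗, 22 ✓, 37 ✓, 38 ✓
A ∩ B = {8, 22, 37, 38}

{8, 22, 37, 38}


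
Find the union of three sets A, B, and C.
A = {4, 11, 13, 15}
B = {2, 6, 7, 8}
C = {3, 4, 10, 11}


Set A = {4, 11, 13, 15}
Set B = {2, 6, 7, 8}
Set C = {3, 4, 10, 11}
First, A ∪ B = {2, 4, 6, 7, 8, 11, 13, 15}
Then, (A ∪ B) ∪ C = {2, 3, 4, 6, 7, 8, 10, 11, 13, 15}

{2, 3, 4, 6, 7, 8, 10, 11, 13, 15}


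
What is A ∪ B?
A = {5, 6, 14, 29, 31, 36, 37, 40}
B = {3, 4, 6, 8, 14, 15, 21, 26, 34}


Set A = {5, 6, 14, 29, 31, 36, 37, 40}
Set B = {3, 4, 6, 8, 14, 15, 21, 26, 34}
A ∪ B includes all elements in either set.
Elements from A: {5, 6, 14, 29, 31, 36, 37, 40}
Elements from B not already included: {3, 4, 8, 15, 21, 26, 34}
A ∪ B = {3, 4, 5, 6, 8, 14, 15, 21, 26, 29, 31, 34, 36, 37, 40}

{3, 4, 5, 6, 8, 14, 15, 21, 26, 29, 31, 34, 36, 37, 40}


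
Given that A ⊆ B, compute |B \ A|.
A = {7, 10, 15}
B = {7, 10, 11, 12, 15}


Set A = {7, 10, 15}, |A| = 3
Set B = {7, 10, 11, 12, 15}, |B| = 5
Since A ⊆ B: B \ A = {11, 12}
|B| - |A| = 5 - 3 = 2

2


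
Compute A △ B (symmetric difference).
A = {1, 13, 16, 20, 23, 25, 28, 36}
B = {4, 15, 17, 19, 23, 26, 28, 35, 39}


Set A = {1, 13, 16, 20, 23, 25, 28, 36}
Set B = {4, 15, 17, 19, 23, 26, 28, 35, 39}
A △ B = (A \ B) ∪ (B \ A)
Elements in A but not B: {1, 13, 16, 20, 25, 36}
Elements in B but not A: {4, 15, 17, 19, 26, 35, 39}
A △ B = {1, 4, 13, 15, 16, 17, 19, 20, 25, 26, 35, 36, 39}

{1, 4, 13, 15, 16, 17, 19, 20, 25, 26, 35, 36, 39}


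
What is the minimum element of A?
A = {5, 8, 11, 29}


Set A = {5, 8, 11, 29}
Elements in ascending order: 5, 8, 11, 29
The smallest element is 5.

5


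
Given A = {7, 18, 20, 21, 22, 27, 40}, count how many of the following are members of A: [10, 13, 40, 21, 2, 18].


Set A = {7, 18, 20, 21, 22, 27, 40}
Candidates: [10, 13, 40, 21, 2, 18]
Check each candidate:
10 ∉ A, 13 ∉ A, 40 ∈ A, 21 ∈ A, 2 ∉ A, 18 ∈ A
Count of candidates in A: 3

3


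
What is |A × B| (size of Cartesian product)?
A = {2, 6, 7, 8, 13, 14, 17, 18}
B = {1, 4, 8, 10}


Set A = {2, 6, 7, 8, 13, 14, 17, 18} has 8 elements.
Set B = {1, 4, 8, 10} has 4 elements.
|A × B| = |A| × |B| = 8 × 4 = 32

32


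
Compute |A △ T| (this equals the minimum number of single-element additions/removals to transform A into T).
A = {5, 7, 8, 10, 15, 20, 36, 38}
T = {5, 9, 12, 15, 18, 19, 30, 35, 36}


Set A = {5, 7, 8, 10, 15, 20, 36, 38}
Set T = {5, 9, 12, 15, 18, 19, 30, 35, 36}
Elements to remove from A (in A, not in T): {7, 8, 10, 20, 38} → 5 removals
Elements to add to A (in T, not in A): {9, 12, 18, 19, 30, 35} → 6 additions
Total edits = 5 + 6 = 11

11


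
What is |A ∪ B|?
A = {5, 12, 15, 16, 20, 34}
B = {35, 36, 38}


Set A = {5, 12, 15, 16, 20, 34}, |A| = 6
Set B = {35, 36, 38}, |B| = 3
A ∩ B = {}, |A ∩ B| = 0
|A ∪ B| = |A| + |B| - |A ∩ B| = 6 + 3 - 0 = 9

9


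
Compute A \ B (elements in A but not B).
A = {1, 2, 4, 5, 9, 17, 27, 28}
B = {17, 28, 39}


Set A = {1, 2, 4, 5, 9, 17, 27, 28}
Set B = {17, 28, 39}
A \ B includes elements in A that are not in B.
Check each element of A:
1 (not in B, keep), 2 (not in B, keep), 4 (not in B, keep), 5 (not in B, keep), 9 (not in B, keep), 17 (in B, remove), 27 (not in B, keep), 28 (in B, remove)
A \ B = {1, 2, 4, 5, 9, 27}

{1, 2, 4, 5, 9, 27}


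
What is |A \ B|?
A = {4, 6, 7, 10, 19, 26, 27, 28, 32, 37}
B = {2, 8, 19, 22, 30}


Set A = {4, 6, 7, 10, 19, 26, 27, 28, 32, 37}
Set B = {2, 8, 19, 22, 30}
A \ B = {4, 6, 7, 10, 26, 27, 28, 32, 37}
|A \ B| = 9

9


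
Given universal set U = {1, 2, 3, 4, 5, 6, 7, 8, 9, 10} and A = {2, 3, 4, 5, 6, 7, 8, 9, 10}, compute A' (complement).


Universal set U = {1, 2, 3, 4, 5, 6, 7, 8, 9, 10}
Set A = {2, 3, 4, 5, 6, 7, 8, 9, 10}
A' = U \ A = elements in U but not in A
Checking each element of U:
1 (not in A, include), 2 (in A, exclude), 3 (in A, exclude), 4 (in A, exclude), 5 (in A, exclude), 6 (in A, exclude), 7 (in A, exclude), 8 (in A, exclude), 9 (in A, exclude), 10 (in A, exclude)
A' = {1}

{1}


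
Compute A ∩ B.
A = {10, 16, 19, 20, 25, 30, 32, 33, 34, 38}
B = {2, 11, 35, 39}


Set A = {10, 16, 19, 20, 25, 30, 32, 33, 34, 38}
Set B = {2, 11, 35, 39}
A ∩ B includes only elements in both sets.
Check each element of A against B:
10 ✗, 16 ✗, 19 ✗, 20 ✗, 25 ✗, 30 ✗, 32 ✗, 33 ✗, 34 ✗, 38 ✗
A ∩ B = {}

{}


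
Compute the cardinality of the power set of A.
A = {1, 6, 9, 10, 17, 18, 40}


Set A = {1, 6, 9, 10, 17, 18, 40}
|A| = 7
The power set P(A) contains all subsets of A.
|P(A)| = 2^|A| = 2^7 = 128

128


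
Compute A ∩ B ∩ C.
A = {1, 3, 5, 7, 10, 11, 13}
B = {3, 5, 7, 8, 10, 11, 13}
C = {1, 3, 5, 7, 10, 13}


Set A = {1, 3, 5, 7, 10, 11, 13}
Set B = {3, 5, 7, 8, 10, 11, 13}
Set C = {1, 3, 5, 7, 10, 13}
First, A ∩ B = {3, 5, 7, 10, 11, 13}
Then, (A ∩ B) ∩ C = {3, 5, 7, 10, 13}

{3, 5, 7, 10, 13}


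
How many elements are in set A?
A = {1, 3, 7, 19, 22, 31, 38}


Set A = {1, 3, 7, 19, 22, 31, 38}
Listing elements: 1, 3, 7, 19, 22, 31, 38
Counting: 7 elements
|A| = 7

7


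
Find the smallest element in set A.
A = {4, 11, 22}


Set A = {4, 11, 22}
Elements in ascending order: 4, 11, 22
The smallest element is 4.

4


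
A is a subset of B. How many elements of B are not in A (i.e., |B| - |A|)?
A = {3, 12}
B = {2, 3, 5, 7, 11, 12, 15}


Set A = {3, 12}, |A| = 2
Set B = {2, 3, 5, 7, 11, 12, 15}, |B| = 7
Since A ⊆ B: B \ A = {2, 5, 7, 11, 15}
|B| - |A| = 7 - 2 = 5

5


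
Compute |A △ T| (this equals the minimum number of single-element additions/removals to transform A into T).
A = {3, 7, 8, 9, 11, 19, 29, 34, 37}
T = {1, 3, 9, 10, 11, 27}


Set A = {3, 7, 8, 9, 11, 19, 29, 34, 37}
Set T = {1, 3, 9, 10, 11, 27}
Elements to remove from A (in A, not in T): {7, 8, 19, 29, 34, 37} → 6 removals
Elements to add to A (in T, not in A): {1, 10, 27} → 3 additions
Total edits = 6 + 3 = 9

9


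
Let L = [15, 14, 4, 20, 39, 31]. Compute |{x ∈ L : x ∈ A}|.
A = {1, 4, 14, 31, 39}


Set A = {1, 4, 14, 31, 39}
Candidates: [15, 14, 4, 20, 39, 31]
Check each candidate:
15 ∉ A, 14 ∈ A, 4 ∈ A, 20 ∉ A, 39 ∈ A, 31 ∈ A
Count of candidates in A: 4

4


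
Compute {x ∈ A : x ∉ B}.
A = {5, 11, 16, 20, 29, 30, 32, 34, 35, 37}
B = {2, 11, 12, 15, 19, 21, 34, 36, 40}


Set A = {5, 11, 16, 20, 29, 30, 32, 34, 35, 37}
Set B = {2, 11, 12, 15, 19, 21, 34, 36, 40}
Check each element of A against B:
5 ∉ B (include), 11 ∈ B, 16 ∉ B (include), 20 ∉ B (include), 29 ∉ B (include), 30 ∉ B (include), 32 ∉ B (include), 34 ∈ B, 35 ∉ B (include), 37 ∉ B (include)
Elements of A not in B: {5, 16, 20, 29, 30, 32, 35, 37}

{5, 16, 20, 29, 30, 32, 35, 37}


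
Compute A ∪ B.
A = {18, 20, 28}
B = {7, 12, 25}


Set A = {18, 20, 28}
Set B = {7, 12, 25}
A ∪ B includes all elements in either set.
Elements from A: {18, 20, 28}
Elements from B not already included: {7, 12, 25}
A ∪ B = {7, 12, 18, 20, 25, 28}

{7, 12, 18, 20, 25, 28}


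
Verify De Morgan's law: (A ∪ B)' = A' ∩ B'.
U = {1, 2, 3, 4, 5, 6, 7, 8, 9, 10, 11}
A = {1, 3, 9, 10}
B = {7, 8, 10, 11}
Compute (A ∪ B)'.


U = {1, 2, 3, 4, 5, 6, 7, 8, 9, 10, 11}
A = {1, 3, 9, 10}, B = {7, 8, 10, 11}
A ∪ B = {1, 3, 7, 8, 9, 10, 11}
(A ∪ B)' = U \ (A ∪ B) = {2, 4, 5, 6}
Verification via A' ∩ B': A' = {2, 4, 5, 6, 7, 8, 11}, B' = {1, 2, 3, 4, 5, 6, 9}
A' ∩ B' = {2, 4, 5, 6} ✓

{2, 4, 5, 6}


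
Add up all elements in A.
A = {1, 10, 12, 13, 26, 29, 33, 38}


Set A = {1, 10, 12, 13, 26, 29, 33, 38}
Sum = 1 + 10 + 12 + 13 + 26 + 29 + 33 + 38 = 162

162


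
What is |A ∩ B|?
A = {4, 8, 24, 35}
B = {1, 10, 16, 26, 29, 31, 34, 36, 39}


Set A = {4, 8, 24, 35}
Set B = {1, 10, 16, 26, 29, 31, 34, 36, 39}
A ∩ B = {}
|A ∩ B| = 0

0


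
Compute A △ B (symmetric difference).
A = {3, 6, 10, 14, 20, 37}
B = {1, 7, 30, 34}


Set A = {3, 6, 10, 14, 20, 37}
Set B = {1, 7, 30, 34}
A △ B = (A \ B) ∪ (B \ A)
Elements in A but not B: {3, 6, 10, 14, 20, 37}
Elements in B but not A: {1, 7, 30, 34}
A △ B = {1, 3, 6, 7, 10, 14, 20, 30, 34, 37}

{1, 3, 6, 7, 10, 14, 20, 30, 34, 37}


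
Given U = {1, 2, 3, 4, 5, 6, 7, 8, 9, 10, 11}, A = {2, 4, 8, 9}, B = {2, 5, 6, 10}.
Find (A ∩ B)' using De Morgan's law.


U = {1, 2, 3, 4, 5, 6, 7, 8, 9, 10, 11}
A = {2, 4, 8, 9}, B = {2, 5, 6, 10}
A ∩ B = {2}
(A ∩ B)' = U \ (A ∩ B) = {1, 3, 4, 5, 6, 7, 8, 9, 10, 11}
Verification via A' ∪ B': A' = {1, 3, 5, 6, 7, 10, 11}, B' = {1, 3, 4, 7, 8, 9, 11}
A' ∪ B' = {1, 3, 4, 5, 6, 7, 8, 9, 10, 11} ✓

{1, 3, 4, 5, 6, 7, 8, 9, 10, 11}


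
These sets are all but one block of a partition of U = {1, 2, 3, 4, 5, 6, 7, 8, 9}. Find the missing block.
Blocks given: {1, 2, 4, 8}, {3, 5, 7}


U = {1, 2, 3, 4, 5, 6, 7, 8, 9}
Shown blocks: {1, 2, 4, 8}, {3, 5, 7}
A partition's blocks are pairwise disjoint and cover U, so the missing block = U \ (union of shown blocks).
Union of shown blocks: {1, 2, 3, 4, 5, 7, 8}
Missing block = U \ (union) = {6, 9}

{6, 9}


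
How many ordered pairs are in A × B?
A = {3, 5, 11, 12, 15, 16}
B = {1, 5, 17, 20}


Set A = {3, 5, 11, 12, 15, 16} has 6 elements.
Set B = {1, 5, 17, 20} has 4 elements.
|A × B| = |A| × |B| = 6 × 4 = 24

24


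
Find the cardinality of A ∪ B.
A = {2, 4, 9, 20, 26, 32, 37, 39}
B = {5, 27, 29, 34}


Set A = {2, 4, 9, 20, 26, 32, 37, 39}, |A| = 8
Set B = {5, 27, 29, 34}, |B| = 4
A ∩ B = {}, |A ∩ B| = 0
|A ∪ B| = |A| + |B| - |A ∩ B| = 8 + 4 - 0 = 12

12


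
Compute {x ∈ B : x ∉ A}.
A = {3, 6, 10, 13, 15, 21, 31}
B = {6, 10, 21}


Set A = {3, 6, 10, 13, 15, 21, 31}
Set B = {6, 10, 21}
Check each element of B against A:
6 ∈ A, 10 ∈ A, 21 ∈ A
Elements of B not in A: {}

{}


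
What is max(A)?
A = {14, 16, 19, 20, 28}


Set A = {14, 16, 19, 20, 28}
Elements in ascending order: 14, 16, 19, 20, 28
The largest element is 28.

28


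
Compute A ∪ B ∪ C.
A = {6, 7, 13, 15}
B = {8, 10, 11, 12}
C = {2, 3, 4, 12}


Set A = {6, 7, 13, 15}
Set B = {8, 10, 11, 12}
Set C = {2, 3, 4, 12}
First, A ∪ B = {6, 7, 8, 10, 11, 12, 13, 15}
Then, (A ∪ B) ∪ C = {2, 3, 4, 6, 7, 8, 10, 11, 12, 13, 15}

{2, 3, 4, 6, 7, 8, 10, 11, 12, 13, 15}


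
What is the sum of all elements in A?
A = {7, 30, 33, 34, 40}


Set A = {7, 30, 33, 34, 40}
Sum = 7 + 30 + 33 + 34 + 40 = 144

144


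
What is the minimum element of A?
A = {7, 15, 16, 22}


Set A = {7, 15, 16, 22}
Elements in ascending order: 7, 15, 16, 22
The smallest element is 7.

7


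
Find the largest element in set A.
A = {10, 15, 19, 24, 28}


Set A = {10, 15, 19, 24, 28}
Elements in ascending order: 10, 15, 19, 24, 28
The largest element is 28.

28


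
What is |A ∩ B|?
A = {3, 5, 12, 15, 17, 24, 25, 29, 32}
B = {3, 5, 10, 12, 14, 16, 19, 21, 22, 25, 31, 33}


Set A = {3, 5, 12, 15, 17, 24, 25, 29, 32}
Set B = {3, 5, 10, 12, 14, 16, 19, 21, 22, 25, 31, 33}
A ∩ B = {3, 5, 12, 25}
|A ∩ B| = 4

4


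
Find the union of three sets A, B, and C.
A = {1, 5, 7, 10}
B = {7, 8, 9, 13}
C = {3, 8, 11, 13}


Set A = {1, 5, 7, 10}
Set B = {7, 8, 9, 13}
Set C = {3, 8, 11, 13}
First, A ∪ B = {1, 5, 7, 8, 9, 10, 13}
Then, (A ∪ B) ∪ C = {1, 3, 5, 7, 8, 9, 10, 11, 13}

{1, 3, 5, 7, 8, 9, 10, 11, 13}


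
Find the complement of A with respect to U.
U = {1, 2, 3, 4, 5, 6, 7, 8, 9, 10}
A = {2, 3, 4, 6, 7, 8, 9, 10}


Universal set U = {1, 2, 3, 4, 5, 6, 7, 8, 9, 10}
Set A = {2, 3, 4, 6, 7, 8, 9, 10}
A' = U \ A = elements in U but not in A
Checking each element of U:
1 (not in A, include), 2 (in A, exclude), 3 (in A, exclude), 4 (in A, exclude), 5 (not in A, include), 6 (in A, exclude), 7 (in A, exclude), 8 (in A, exclude), 9 (in A, exclude), 10 (in A, exclude)
A' = {1, 5}

{1, 5}


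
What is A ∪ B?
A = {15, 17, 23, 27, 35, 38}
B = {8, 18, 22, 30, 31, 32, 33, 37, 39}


Set A = {15, 17, 23, 27, 35, 38}
Set B = {8, 18, 22, 30, 31, 32, 33, 37, 39}
A ∪ B includes all elements in either set.
Elements from A: {15, 17, 23, 27, 35, 38}
Elements from B not already included: {8, 18, 22, 30, 31, 32, 33, 37, 39}
A ∪ B = {8, 15, 17, 18, 22, 23, 27, 30, 31, 32, 33, 35, 37, 38, 39}

{8, 15, 17, 18, 22, 23, 27, 30, 31, 32, 33, 35, 37, 38, 39}


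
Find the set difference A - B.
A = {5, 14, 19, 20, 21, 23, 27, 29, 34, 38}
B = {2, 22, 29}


Set A = {5, 14, 19, 20, 21, 23, 27, 29, 34, 38}
Set B = {2, 22, 29}
A \ B includes elements in A that are not in B.
Check each element of A:
5 (not in B, keep), 14 (not in B, keep), 19 (not in B, keep), 20 (not in B, keep), 21 (not in B, keep), 23 (not in B, keep), 27 (not in B, keep), 29 (in B, remove), 34 (not in B, keep), 38 (not in B, keep)
A \ B = {5, 14, 19, 20, 21, 23, 27, 34, 38}

{5, 14, 19, 20, 21, 23, 27, 34, 38}


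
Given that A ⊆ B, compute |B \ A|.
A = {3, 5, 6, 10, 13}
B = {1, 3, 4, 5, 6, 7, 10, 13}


Set A = {3, 5, 6, 10, 13}, |A| = 5
Set B = {1, 3, 4, 5, 6, 7, 10, 13}, |B| = 8
Since A ⊆ B: B \ A = {1, 4, 7}
|B| - |A| = 8 - 5 = 3

3


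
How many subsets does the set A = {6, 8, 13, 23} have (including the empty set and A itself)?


Set A = {6, 8, 13, 23}
|A| = 4
The power set P(A) contains all subsets of A.
|P(A)| = 2^|A| = 2^4 = 16

16


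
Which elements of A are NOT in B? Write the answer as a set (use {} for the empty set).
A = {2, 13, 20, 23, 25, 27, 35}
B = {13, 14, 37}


Set A = {2, 13, 20, 23, 25, 27, 35}
Set B = {13, 14, 37}
Check each element of A against B:
2 ∉ B (include), 13 ∈ B, 20 ∉ B (include), 23 ∉ B (include), 25 ∉ B (include), 27 ∉ B (include), 35 ∉ B (include)
Elements of A not in B: {2, 20, 23, 25, 27, 35}

{2, 20, 23, 25, 27, 35}


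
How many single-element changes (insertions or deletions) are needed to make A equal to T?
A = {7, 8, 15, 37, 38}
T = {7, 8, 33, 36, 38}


Set A = {7, 8, 15, 37, 38}
Set T = {7, 8, 33, 36, 38}
Elements to remove from A (in A, not in T): {15, 37} → 2 removals
Elements to add to A (in T, not in A): {33, 36} → 2 additions
Total edits = 2 + 2 = 4

4


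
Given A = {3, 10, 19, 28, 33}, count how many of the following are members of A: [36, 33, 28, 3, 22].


Set A = {3, 10, 19, 28, 33}
Candidates: [36, 33, 28, 3, 22]
Check each candidate:
36 ∉ A, 33 ∈ A, 28 ∈ A, 3 ∈ A, 22 ∉ A
Count of candidates in A: 3

3


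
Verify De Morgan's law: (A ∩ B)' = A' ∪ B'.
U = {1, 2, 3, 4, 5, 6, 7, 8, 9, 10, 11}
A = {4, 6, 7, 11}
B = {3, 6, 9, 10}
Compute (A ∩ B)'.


U = {1, 2, 3, 4, 5, 6, 7, 8, 9, 10, 11}
A = {4, 6, 7, 11}, B = {3, 6, 9, 10}
A ∩ B = {6}
(A ∩ B)' = U \ (A ∩ B) = {1, 2, 3, 4, 5, 7, 8, 9, 10, 11}
Verification via A' ∪ B': A' = {1, 2, 3, 5, 8, 9, 10}, B' = {1, 2, 4, 5, 7, 8, 11}
A' ∪ B' = {1, 2, 3, 4, 5, 7, 8, 9, 10, 11} ✓

{1, 2, 3, 4, 5, 7, 8, 9, 10, 11}


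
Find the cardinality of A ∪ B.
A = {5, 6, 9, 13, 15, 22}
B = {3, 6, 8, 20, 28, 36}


Set A = {5, 6, 9, 13, 15, 22}, |A| = 6
Set B = {3, 6, 8, 20, 28, 36}, |B| = 6
A ∩ B = {6}, |A ∩ B| = 1
|A ∪ B| = |A| + |B| - |A ∩ B| = 6 + 6 - 1 = 11

11


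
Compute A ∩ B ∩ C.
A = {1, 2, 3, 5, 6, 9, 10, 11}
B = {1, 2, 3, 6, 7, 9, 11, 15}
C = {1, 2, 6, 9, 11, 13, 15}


Set A = {1, 2, 3, 5, 6, 9, 10, 11}
Set B = {1, 2, 3, 6, 7, 9, 11, 15}
Set C = {1, 2, 6, 9, 11, 13, 15}
First, A ∩ B = {1, 2, 3, 6, 9, 11}
Then, (A ∩ B) ∩ C = {1, 2, 6, 9, 11}

{1, 2, 6, 9, 11}


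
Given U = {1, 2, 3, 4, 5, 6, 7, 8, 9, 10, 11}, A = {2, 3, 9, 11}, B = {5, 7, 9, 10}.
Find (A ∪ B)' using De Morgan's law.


U = {1, 2, 3, 4, 5, 6, 7, 8, 9, 10, 11}
A = {2, 3, 9, 11}, B = {5, 7, 9, 10}
A ∪ B = {2, 3, 5, 7, 9, 10, 11}
(A ∪ B)' = U \ (A ∪ B) = {1, 4, 6, 8}
Verification via A' ∩ B': A' = {1, 4, 5, 6, 7, 8, 10}, B' = {1, 2, 3, 4, 6, 8, 11}
A' ∩ B' = {1, 4, 6, 8} ✓

{1, 4, 6, 8}


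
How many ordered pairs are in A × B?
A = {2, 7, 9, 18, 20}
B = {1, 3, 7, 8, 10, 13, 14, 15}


Set A = {2, 7, 9, 18, 20} has 5 elements.
Set B = {1, 3, 7, 8, 10, 13, 14, 15} has 8 elements.
|A × B| = |A| × |B| = 5 × 8 = 40

40


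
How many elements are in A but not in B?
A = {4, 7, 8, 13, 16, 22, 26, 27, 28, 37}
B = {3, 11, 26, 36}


Set A = {4, 7, 8, 13, 16, 22, 26, 27, 28, 37}
Set B = {3, 11, 26, 36}
A \ B = {4, 7, 8, 13, 16, 22, 27, 28, 37}
|A \ B| = 9

9


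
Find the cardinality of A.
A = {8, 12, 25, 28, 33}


Set A = {8, 12, 25, 28, 33}
Listing elements: 8, 12, 25, 28, 33
Counting: 5 elements
|A| = 5

5


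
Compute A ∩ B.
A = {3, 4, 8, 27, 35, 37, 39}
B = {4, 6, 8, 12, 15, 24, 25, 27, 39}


Set A = {3, 4, 8, 27, 35, 37, 39}
Set B = {4, 6, 8, 12, 15, 24, 25, 27, 39}
A ∩ B includes only elements in both sets.
Check each element of A against B:
3 ✗, 4 ✓, 8 ✓, 27 ✓, 35 ✗, 37 ✗, 39 ✓
A ∩ B = {4, 8, 27, 39}

{4, 8, 27, 39}


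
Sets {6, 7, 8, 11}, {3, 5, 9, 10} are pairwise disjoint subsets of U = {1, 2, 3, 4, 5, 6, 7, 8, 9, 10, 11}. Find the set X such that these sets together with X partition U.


U = {1, 2, 3, 4, 5, 6, 7, 8, 9, 10, 11}
Shown blocks: {6, 7, 8, 11}, {3, 5, 9, 10}
A partition's blocks are pairwise disjoint and cover U, so the missing block = U \ (union of shown blocks).
Union of shown blocks: {3, 5, 6, 7, 8, 9, 10, 11}
Missing block = U \ (union) = {1, 2, 4}

{1, 2, 4}


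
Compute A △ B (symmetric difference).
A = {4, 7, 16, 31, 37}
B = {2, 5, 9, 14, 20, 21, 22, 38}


Set A = {4, 7, 16, 31, 37}
Set B = {2, 5, 9, 14, 20, 21, 22, 38}
A △ B = (A \ B) ∪ (B \ A)
Elements in A but not B: {4, 7, 16, 31, 37}
Elements in B but not A: {2, 5, 9, 14, 20, 21, 22, 38}
A △ B = {2, 4, 5, 7, 9, 14, 16, 20, 21, 22, 31, 37, 38}

{2, 4, 5, 7, 9, 14, 16, 20, 21, 22, 31, 37, 38}


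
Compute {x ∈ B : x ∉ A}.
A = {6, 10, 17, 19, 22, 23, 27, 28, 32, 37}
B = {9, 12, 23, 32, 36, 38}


Set A = {6, 10, 17, 19, 22, 23, 27, 28, 32, 37}
Set B = {9, 12, 23, 32, 36, 38}
Check each element of B against A:
9 ∉ A (include), 12 ∉ A (include), 23 ∈ A, 32 ∈ A, 36 ∉ A (include), 38 ∉ A (include)
Elements of B not in A: {9, 12, 36, 38}

{9, 12, 36, 38}


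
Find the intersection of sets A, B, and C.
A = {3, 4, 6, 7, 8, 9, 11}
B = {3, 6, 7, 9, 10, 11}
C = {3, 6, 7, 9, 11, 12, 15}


Set A = {3, 4, 6, 7, 8, 9, 11}
Set B = {3, 6, 7, 9, 10, 11}
Set C = {3, 6, 7, 9, 11, 12, 15}
First, A ∩ B = {3, 6, 7, 9, 11}
Then, (A ∩ B) ∩ C = {3, 6, 7, 9, 11}

{3, 6, 7, 9, 11}


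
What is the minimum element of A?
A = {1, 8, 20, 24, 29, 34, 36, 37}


Set A = {1, 8, 20, 24, 29, 34, 36, 37}
Elements in ascending order: 1, 8, 20, 24, 29, 34, 36, 37
The smallest element is 1.

1


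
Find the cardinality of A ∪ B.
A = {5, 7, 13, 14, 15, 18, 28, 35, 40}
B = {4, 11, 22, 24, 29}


Set A = {5, 7, 13, 14, 15, 18, 28, 35, 40}, |A| = 9
Set B = {4, 11, 22, 24, 29}, |B| = 5
A ∩ B = {}, |A ∩ B| = 0
|A ∪ B| = |A| + |B| - |A ∩ B| = 9 + 5 - 0 = 14

14


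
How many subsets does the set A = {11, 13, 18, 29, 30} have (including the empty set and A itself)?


Set A = {11, 13, 18, 29, 30}
|A| = 5
The power set P(A) contains all subsets of A.
|P(A)| = 2^|A| = 2^5 = 32

32


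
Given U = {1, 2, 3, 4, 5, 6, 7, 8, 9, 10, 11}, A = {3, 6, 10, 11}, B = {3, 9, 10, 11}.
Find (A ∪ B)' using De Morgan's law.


U = {1, 2, 3, 4, 5, 6, 7, 8, 9, 10, 11}
A = {3, 6, 10, 11}, B = {3, 9, 10, 11}
A ∪ B = {3, 6, 9, 10, 11}
(A ∪ B)' = U \ (A ∪ B) = {1, 2, 4, 5, 7, 8}
Verification via A' ∩ B': A' = {1, 2, 4, 5, 7, 8, 9}, B' = {1, 2, 4, 5, 6, 7, 8}
A' ∩ B' = {1, 2, 4, 5, 7, 8} ✓

{1, 2, 4, 5, 7, 8}


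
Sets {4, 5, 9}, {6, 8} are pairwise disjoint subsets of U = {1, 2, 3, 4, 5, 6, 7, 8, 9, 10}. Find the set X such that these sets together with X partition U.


U = {1, 2, 3, 4, 5, 6, 7, 8, 9, 10}
Shown blocks: {4, 5, 9}, {6, 8}
A partition's blocks are pairwise disjoint and cover U, so the missing block = U \ (union of shown blocks).
Union of shown blocks: {4, 5, 6, 8, 9}
Missing block = U \ (union) = {1, 2, 3, 7, 10}

{1, 2, 3, 7, 10}


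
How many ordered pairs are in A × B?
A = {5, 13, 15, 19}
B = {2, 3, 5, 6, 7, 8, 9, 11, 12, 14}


Set A = {5, 13, 15, 19} has 4 elements.
Set B = {2, 3, 5, 6, 7, 8, 9, 11, 12, 14} has 10 elements.
|A × B| = |A| × |B| = 4 × 10 = 40

40


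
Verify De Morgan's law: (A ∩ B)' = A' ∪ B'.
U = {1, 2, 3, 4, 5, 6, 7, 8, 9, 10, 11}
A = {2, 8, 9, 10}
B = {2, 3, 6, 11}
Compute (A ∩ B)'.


U = {1, 2, 3, 4, 5, 6, 7, 8, 9, 10, 11}
A = {2, 8, 9, 10}, B = {2, 3, 6, 11}
A ∩ B = {2}
(A ∩ B)' = U \ (A ∩ B) = {1, 3, 4, 5, 6, 7, 8, 9, 10, 11}
Verification via A' ∪ B': A' = {1, 3, 4, 5, 6, 7, 11}, B' = {1, 4, 5, 7, 8, 9, 10}
A' ∪ B' = {1, 3, 4, 5, 6, 7, 8, 9, 10, 11} ✓

{1, 3, 4, 5, 6, 7, 8, 9, 10, 11}


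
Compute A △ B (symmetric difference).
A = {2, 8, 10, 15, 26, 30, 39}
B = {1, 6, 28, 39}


Set A = {2, 8, 10, 15, 26, 30, 39}
Set B = {1, 6, 28, 39}
A △ B = (A \ B) ∪ (B \ A)
Elements in A but not B: {2, 8, 10, 15, 26, 30}
Elements in B but not A: {1, 6, 28}
A △ B = {1, 2, 6, 8, 10, 15, 26, 28, 30}

{1, 2, 6, 8, 10, 15, 26, 28, 30}


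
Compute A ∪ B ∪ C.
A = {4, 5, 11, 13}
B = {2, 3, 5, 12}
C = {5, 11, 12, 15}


Set A = {4, 5, 11, 13}
Set B = {2, 3, 5, 12}
Set C = {5, 11, 12, 15}
First, A ∪ B = {2, 3, 4, 5, 11, 12, 13}
Then, (A ∪ B) ∪ C = {2, 3, 4, 5, 11, 12, 13, 15}

{2, 3, 4, 5, 11, 12, 13, 15}


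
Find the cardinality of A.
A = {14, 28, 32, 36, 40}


Set A = {14, 28, 32, 36, 40}
Listing elements: 14, 28, 32, 36, 40
Counting: 5 elements
|A| = 5

5


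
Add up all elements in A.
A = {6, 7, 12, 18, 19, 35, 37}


Set A = {6, 7, 12, 18, 19, 35, 37}
Sum = 6 + 7 + 12 + 18 + 19 + 35 + 37 = 134

134


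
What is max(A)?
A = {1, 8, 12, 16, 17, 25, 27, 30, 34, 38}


Set A = {1, 8, 12, 16, 17, 25, 27, 30, 34, 38}
Elements in ascending order: 1, 8, 12, 16, 17, 25, 27, 30, 34, 38
The largest element is 38.

38


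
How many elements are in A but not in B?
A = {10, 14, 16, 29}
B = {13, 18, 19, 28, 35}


Set A = {10, 14, 16, 29}
Set B = {13, 18, 19, 28, 35}
A \ B = {10, 14, 16, 29}
|A \ B| = 4

4


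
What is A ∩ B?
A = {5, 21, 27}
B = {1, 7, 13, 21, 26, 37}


Set A = {5, 21, 27}
Set B = {1, 7, 13, 21, 26, 37}
A ∩ B includes only elements in both sets.
Check each element of A against B:
5 ✗, 21 ✓, 27 ✗
A ∩ B = {21}

{21}


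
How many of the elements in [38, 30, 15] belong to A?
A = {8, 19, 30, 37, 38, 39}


Set A = {8, 19, 30, 37, 38, 39}
Candidates: [38, 30, 15]
Check each candidate:
38 ∈ A, 30 ∈ A, 15 ∉ A
Count of candidates in A: 2

2


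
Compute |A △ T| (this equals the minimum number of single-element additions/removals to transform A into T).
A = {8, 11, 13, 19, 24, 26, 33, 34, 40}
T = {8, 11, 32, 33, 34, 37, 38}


Set A = {8, 11, 13, 19, 24, 26, 33, 34, 40}
Set T = {8, 11, 32, 33, 34, 37, 38}
Elements to remove from A (in A, not in T): {13, 19, 24, 26, 40} → 5 removals
Elements to add to A (in T, not in A): {32, 37, 38} → 3 additions
Total edits = 5 + 3 = 8

8


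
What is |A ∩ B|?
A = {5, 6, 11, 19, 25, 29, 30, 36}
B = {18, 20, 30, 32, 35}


Set A = {5, 6, 11, 19, 25, 29, 30, 36}
Set B = {18, 20, 30, 32, 35}
A ∩ B = {30}
|A ∩ B| = 1

1


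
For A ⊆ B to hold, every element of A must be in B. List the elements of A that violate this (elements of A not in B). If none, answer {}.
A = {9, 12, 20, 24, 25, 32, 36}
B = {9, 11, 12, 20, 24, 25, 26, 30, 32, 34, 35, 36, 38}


Set A = {9, 12, 20, 24, 25, 32, 36}
Set B = {9, 11, 12, 20, 24, 25, 26, 30, 32, 34, 35, 36, 38}
Check each element of A against B:
9 ∈ B, 12 ∈ B, 20 ∈ B, 24 ∈ B, 25 ∈ B, 32 ∈ B, 36 ∈ B
Elements of A not in B: {}

{}


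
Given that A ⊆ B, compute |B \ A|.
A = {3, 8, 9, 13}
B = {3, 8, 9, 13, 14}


Set A = {3, 8, 9, 13}, |A| = 4
Set B = {3, 8, 9, 13, 14}, |B| = 5
Since A ⊆ B: B \ A = {14}
|B| - |A| = 5 - 4 = 1

1


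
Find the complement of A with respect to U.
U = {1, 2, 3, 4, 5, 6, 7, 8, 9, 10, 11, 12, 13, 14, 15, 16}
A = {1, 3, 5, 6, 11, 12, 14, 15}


Universal set U = {1, 2, 3, 4, 5, 6, 7, 8, 9, 10, 11, 12, 13, 14, 15, 16}
Set A = {1, 3, 5, 6, 11, 12, 14, 15}
A' = U \ A = elements in U but not in A
Checking each element of U:
1 (in A, exclude), 2 (not in A, include), 3 (in A, exclude), 4 (not in A, include), 5 (in A, exclude), 6 (in A, exclude), 7 (not in A, include), 8 (not in A, include), 9 (not in A, include), 10 (not in A, include), 11 (in A, exclude), 12 (in A, exclude), 13 (not in A, include), 14 (in A, exclude), 15 (in A, exclude), 16 (not in A, include)
A' = {2, 4, 7, 8, 9, 10, 13, 16}

{2, 4, 7, 8, 9, 10, 13, 16}


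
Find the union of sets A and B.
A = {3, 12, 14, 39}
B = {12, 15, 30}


Set A = {3, 12, 14, 39}
Set B = {12, 15, 30}
A ∪ B includes all elements in either set.
Elements from A: {3, 12, 14, 39}
Elements from B not already included: {15, 30}
A ∪ B = {3, 12, 14, 15, 30, 39}

{3, 12, 14, 15, 30, 39}


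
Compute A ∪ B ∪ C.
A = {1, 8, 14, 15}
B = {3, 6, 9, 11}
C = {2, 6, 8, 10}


Set A = {1, 8, 14, 15}
Set B = {3, 6, 9, 11}
Set C = {2, 6, 8, 10}
First, A ∪ B = {1, 3, 6, 8, 9, 11, 14, 15}
Then, (A ∪ B) ∪ C = {1, 2, 3, 6, 8, 9, 10, 11, 14, 15}

{1, 2, 3, 6, 8, 9, 10, 11, 14, 15}


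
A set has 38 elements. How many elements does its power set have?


The set has 38 elements.
The power set contains all possible subsets.
|P(A)| = 2^|A| = 2^38 = 274877906944

274877906944


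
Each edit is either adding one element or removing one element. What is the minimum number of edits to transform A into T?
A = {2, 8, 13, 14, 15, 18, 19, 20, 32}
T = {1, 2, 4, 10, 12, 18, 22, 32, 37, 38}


Set A = {2, 8, 13, 14, 15, 18, 19, 20, 32}
Set T = {1, 2, 4, 10, 12, 18, 22, 32, 37, 38}
Elements to remove from A (in A, not in T): {8, 13, 14, 15, 19, 20} → 6 removals
Elements to add to A (in T, not in A): {1, 4, 10, 12, 22, 37, 38} → 7 additions
Total edits = 6 + 7 = 13

13


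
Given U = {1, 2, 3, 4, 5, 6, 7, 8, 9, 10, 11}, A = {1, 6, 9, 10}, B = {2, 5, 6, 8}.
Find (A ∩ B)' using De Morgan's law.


U = {1, 2, 3, 4, 5, 6, 7, 8, 9, 10, 11}
A = {1, 6, 9, 10}, B = {2, 5, 6, 8}
A ∩ B = {6}
(A ∩ B)' = U \ (A ∩ B) = {1, 2, 3, 4, 5, 7, 8, 9, 10, 11}
Verification via A' ∪ B': A' = {2, 3, 4, 5, 7, 8, 11}, B' = {1, 3, 4, 7, 9, 10, 11}
A' ∪ B' = {1, 2, 3, 4, 5, 7, 8, 9, 10, 11} ✓

{1, 2, 3, 4, 5, 7, 8, 9, 10, 11}


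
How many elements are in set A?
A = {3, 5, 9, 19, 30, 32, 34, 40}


Set A = {3, 5, 9, 19, 30, 32, 34, 40}
Listing elements: 3, 5, 9, 19, 30, 32, 34, 40
Counting: 8 elements
|A| = 8

8


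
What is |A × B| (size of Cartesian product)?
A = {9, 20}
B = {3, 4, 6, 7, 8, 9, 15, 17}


Set A = {9, 20} has 2 elements.
Set B = {3, 4, 6, 7, 8, 9, 15, 17} has 8 elements.
|A × B| = |A| × |B| = 2 × 8 = 16

16


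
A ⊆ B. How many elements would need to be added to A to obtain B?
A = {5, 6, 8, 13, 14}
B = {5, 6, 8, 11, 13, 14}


Set A = {5, 6, 8, 13, 14}, |A| = 5
Set B = {5, 6, 8, 11, 13, 14}, |B| = 6
Since A ⊆ B: B \ A = {11}
|B| - |A| = 6 - 5 = 1

1


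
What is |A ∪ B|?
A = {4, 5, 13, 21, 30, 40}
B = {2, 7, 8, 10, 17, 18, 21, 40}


Set A = {4, 5, 13, 21, 30, 40}, |A| = 6
Set B = {2, 7, 8, 10, 17, 18, 21, 40}, |B| = 8
A ∩ B = {21, 40}, |A ∩ B| = 2
|A ∪ B| = |A| + |B| - |A ∩ B| = 6 + 8 - 2 = 12

12


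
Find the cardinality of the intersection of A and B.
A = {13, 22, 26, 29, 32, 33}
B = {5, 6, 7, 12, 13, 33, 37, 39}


Set A = {13, 22, 26, 29, 32, 33}
Set B = {5, 6, 7, 12, 13, 33, 37, 39}
A ∩ B = {13, 33}
|A ∩ B| = 2

2


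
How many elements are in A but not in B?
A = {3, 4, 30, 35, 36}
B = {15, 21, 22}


Set A = {3, 4, 30, 35, 36}
Set B = {15, 21, 22}
A \ B = {3, 4, 30, 35, 36}
|A \ B| = 5

5


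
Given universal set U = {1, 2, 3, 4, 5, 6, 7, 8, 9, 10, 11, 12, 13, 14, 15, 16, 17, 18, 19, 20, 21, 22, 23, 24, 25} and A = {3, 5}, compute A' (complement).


Universal set U = {1, 2, 3, 4, 5, 6, 7, 8, 9, 10, 11, 12, 13, 14, 15, 16, 17, 18, 19, 20, 21, 22, 23, 24, 25}
Set A = {3, 5}
A' = U \ A = elements in U but not in A
Checking each element of U:
1 (not in A, include), 2 (not in A, include), 3 (in A, exclude), 4 (not in A, include), 5 (in A, exclude), 6 (not in A, include), 7 (not in A, include), 8 (not in A, include), 9 (not in A, include), 10 (not in A, include), 11 (not in A, include), 12 (not in A, include), 13 (not in A, include), 14 (not in A, include), 15 (not in A, include), 16 (not in A, include), 17 (not in A, include), 18 (not in A, include), 19 (not in A, include), 20 (not in A, include), 21 (not in A, include), 22 (not in A, include), 23 (not in A, include), 24 (not in A, include), 25 (not in A, include)
A' = {1, 2, 4, 6, 7, 8, 9, 10, 11, 12, 13, 14, 15, 16, 17, 18, 19, 20, 21, 22, 23, 24, 25}

{1, 2, 4, 6, 7, 8, 9, 10, 11, 12, 13, 14, 15, 16, 17, 18, 19, 20, 21, 22, 23, 24, 25}


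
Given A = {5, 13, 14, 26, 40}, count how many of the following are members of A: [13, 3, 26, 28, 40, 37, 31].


Set A = {5, 13, 14, 26, 40}
Candidates: [13, 3, 26, 28, 40, 37, 31]
Check each candidate:
13 ∈ A, 3 ∉ A, 26 ∈ A, 28 ∉ A, 40 ∈ A, 37 ∉ A, 31 ∉ A
Count of candidates in A: 3

3


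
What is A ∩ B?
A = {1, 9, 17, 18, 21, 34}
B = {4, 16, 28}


Set A = {1, 9, 17, 18, 21, 34}
Set B = {4, 16, 28}
A ∩ B includes only elements in both sets.
Check each element of A against B:
1 ✗, 9 ✗, 17 ✗, 18 ✗, 21 ✗, 34 ✗
A ∩ B = {}

{}


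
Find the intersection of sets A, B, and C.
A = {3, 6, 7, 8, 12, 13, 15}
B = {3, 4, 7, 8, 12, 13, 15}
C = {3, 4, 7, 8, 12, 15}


Set A = {3, 6, 7, 8, 12, 13, 15}
Set B = {3, 4, 7, 8, 12, 13, 15}
Set C = {3, 4, 7, 8, 12, 15}
First, A ∩ B = {3, 7, 8, 12, 13, 15}
Then, (A ∩ B) ∩ C = {3, 7, 8, 12, 15}

{3, 7, 8, 12, 15}


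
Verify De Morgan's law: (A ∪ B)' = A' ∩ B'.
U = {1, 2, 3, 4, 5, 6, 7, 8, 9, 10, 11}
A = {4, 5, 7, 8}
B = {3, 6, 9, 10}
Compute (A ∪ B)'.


U = {1, 2, 3, 4, 5, 6, 7, 8, 9, 10, 11}
A = {4, 5, 7, 8}, B = {3, 6, 9, 10}
A ∪ B = {3, 4, 5, 6, 7, 8, 9, 10}
(A ∪ B)' = U \ (A ∪ B) = {1, 2, 11}
Verification via A' ∩ B': A' = {1, 2, 3, 6, 9, 10, 11}, B' = {1, 2, 4, 5, 7, 8, 11}
A' ∩ B' = {1, 2, 11} ✓

{1, 2, 11}


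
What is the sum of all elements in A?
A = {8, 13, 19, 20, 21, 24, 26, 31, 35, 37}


Set A = {8, 13, 19, 20, 21, 24, 26, 31, 35, 37}
Sum = 8 + 13 + 19 + 20 + 21 + 24 + 26 + 31 + 35 + 37 = 234

234


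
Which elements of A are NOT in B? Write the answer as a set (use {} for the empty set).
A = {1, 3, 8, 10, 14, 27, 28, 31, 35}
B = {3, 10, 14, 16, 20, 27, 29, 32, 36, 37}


Set A = {1, 3, 8, 10, 14, 27, 28, 31, 35}
Set B = {3, 10, 14, 16, 20, 27, 29, 32, 36, 37}
Check each element of A against B:
1 ∉ B (include), 3 ∈ B, 8 ∉ B (include), 10 ∈ B, 14 ∈ B, 27 ∈ B, 28 ∉ B (include), 31 ∉ B (include), 35 ∉ B (include)
Elements of A not in B: {1, 8, 28, 31, 35}

{1, 8, 28, 31, 35}


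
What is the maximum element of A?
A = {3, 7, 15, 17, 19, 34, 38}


Set A = {3, 7, 15, 17, 19, 34, 38}
Elements in ascending order: 3, 7, 15, 17, 19, 34, 38
The largest element is 38.

38


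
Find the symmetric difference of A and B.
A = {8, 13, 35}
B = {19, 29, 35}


Set A = {8, 13, 35}
Set B = {19, 29, 35}
A △ B = (A \ B) ∪ (B \ A)
Elements in A but not B: {8, 13}
Elements in B but not A: {19, 29}
A △ B = {8, 13, 19, 29}

{8, 13, 19, 29}


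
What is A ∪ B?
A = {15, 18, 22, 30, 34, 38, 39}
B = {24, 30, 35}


Set A = {15, 18, 22, 30, 34, 38, 39}
Set B = {24, 30, 35}
A ∪ B includes all elements in either set.
Elements from A: {15, 18, 22, 30, 34, 38, 39}
Elements from B not already included: {24, 35}
A ∪ B = {15, 18, 22, 24, 30, 34, 35, 38, 39}

{15, 18, 22, 24, 30, 34, 35, 38, 39}


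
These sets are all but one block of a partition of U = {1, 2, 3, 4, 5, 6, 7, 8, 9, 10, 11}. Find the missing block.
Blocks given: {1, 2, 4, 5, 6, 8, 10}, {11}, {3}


U = {1, 2, 3, 4, 5, 6, 7, 8, 9, 10, 11}
Shown blocks: {1, 2, 4, 5, 6, 8, 10}, {11}, {3}
A partition's blocks are pairwise disjoint and cover U, so the missing block = U \ (union of shown blocks).
Union of shown blocks: {1, 2, 3, 4, 5, 6, 8, 10, 11}
Missing block = U \ (union) = {7, 9}

{7, 9}


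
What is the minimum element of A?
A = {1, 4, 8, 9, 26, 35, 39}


Set A = {1, 4, 8, 9, 26, 35, 39}
Elements in ascending order: 1, 4, 8, 9, 26, 35, 39
The smallest element is 1.

1


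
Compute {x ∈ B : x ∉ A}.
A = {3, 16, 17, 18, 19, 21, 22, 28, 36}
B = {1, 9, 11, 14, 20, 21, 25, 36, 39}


Set A = {3, 16, 17, 18, 19, 21, 22, 28, 36}
Set B = {1, 9, 11, 14, 20, 21, 25, 36, 39}
Check each element of B against A:
1 ∉ A (include), 9 ∉ A (include), 11 ∉ A (include), 14 ∉ A (include), 20 ∉ A (include), 21 ∈ A, 25 ∉ A (include), 36 ∈ A, 39 ∉ A (include)
Elements of B not in A: {1, 9, 11, 14, 20, 25, 39}

{1, 9, 11, 14, 20, 25, 39}


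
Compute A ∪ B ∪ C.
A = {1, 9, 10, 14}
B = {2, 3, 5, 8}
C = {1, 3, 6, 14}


Set A = {1, 9, 10, 14}
Set B = {2, 3, 5, 8}
Set C = {1, 3, 6, 14}
First, A ∪ B = {1, 2, 3, 5, 8, 9, 10, 14}
Then, (A ∪ B) ∪ C = {1, 2, 3, 5, 6, 8, 9, 10, 14}

{1, 2, 3, 5, 6, 8, 9, 10, 14}


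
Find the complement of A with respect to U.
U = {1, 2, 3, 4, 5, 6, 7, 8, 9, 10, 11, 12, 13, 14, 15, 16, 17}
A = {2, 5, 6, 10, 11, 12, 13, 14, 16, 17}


Universal set U = {1, 2, 3, 4, 5, 6, 7, 8, 9, 10, 11, 12, 13, 14, 15, 16, 17}
Set A = {2, 5, 6, 10, 11, 12, 13, 14, 16, 17}
A' = U \ A = elements in U but not in A
Checking each element of U:
1 (not in A, include), 2 (in A, exclude), 3 (not in A, include), 4 (not in A, include), 5 (in A, exclude), 6 (in A, exclude), 7 (not in A, include), 8 (not in A, include), 9 (not in A, include), 10 (in A, exclude), 11 (in A, exclude), 12 (in A, exclude), 13 (in A, exclude), 14 (in A, exclude), 15 (not in A, include), 16 (in A, exclude), 17 (in A, exclude)
A' = {1, 3, 4, 7, 8, 9, 15}

{1, 3, 4, 7, 8, 9, 15}


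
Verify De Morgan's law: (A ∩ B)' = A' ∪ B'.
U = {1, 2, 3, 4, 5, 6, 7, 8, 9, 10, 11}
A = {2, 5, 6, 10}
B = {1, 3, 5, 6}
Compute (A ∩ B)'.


U = {1, 2, 3, 4, 5, 6, 7, 8, 9, 10, 11}
A = {2, 5, 6, 10}, B = {1, 3, 5, 6}
A ∩ B = {5, 6}
(A ∩ B)' = U \ (A ∩ B) = {1, 2, 3, 4, 7, 8, 9, 10, 11}
Verification via A' ∪ B': A' = {1, 3, 4, 7, 8, 9, 11}, B' = {2, 4, 7, 8, 9, 10, 11}
A' ∪ B' = {1, 2, 3, 4, 7, 8, 9, 10, 11} ✓

{1, 2, 3, 4, 7, 8, 9, 10, 11}


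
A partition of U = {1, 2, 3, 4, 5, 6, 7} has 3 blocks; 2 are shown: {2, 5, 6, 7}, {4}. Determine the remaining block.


U = {1, 2, 3, 4, 5, 6, 7}
Shown blocks: {2, 5, 6, 7}, {4}
A partition's blocks are pairwise disjoint and cover U, so the missing block = U \ (union of shown blocks).
Union of shown blocks: {2, 4, 5, 6, 7}
Missing block = U \ (union) = {1, 3}

{1, 3}


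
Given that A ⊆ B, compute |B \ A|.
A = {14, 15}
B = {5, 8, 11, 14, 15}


Set A = {14, 15}, |A| = 2
Set B = {5, 8, 11, 14, 15}, |B| = 5
Since A ⊆ B: B \ A = {5, 8, 11}
|B| - |A| = 5 - 2 = 3

3


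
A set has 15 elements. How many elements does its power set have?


The set has 15 elements.
The power set contains all possible subsets.
|P(A)| = 2^|A| = 2^15 = 32768

32768


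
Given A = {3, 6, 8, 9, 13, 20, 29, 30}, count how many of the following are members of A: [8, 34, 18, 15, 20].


Set A = {3, 6, 8, 9, 13, 20, 29, 30}
Candidates: [8, 34, 18, 15, 20]
Check each candidate:
8 ∈ A, 34 ∉ A, 18 ∉ A, 15 ∉ A, 20 ∈ A
Count of candidates in A: 2

2
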